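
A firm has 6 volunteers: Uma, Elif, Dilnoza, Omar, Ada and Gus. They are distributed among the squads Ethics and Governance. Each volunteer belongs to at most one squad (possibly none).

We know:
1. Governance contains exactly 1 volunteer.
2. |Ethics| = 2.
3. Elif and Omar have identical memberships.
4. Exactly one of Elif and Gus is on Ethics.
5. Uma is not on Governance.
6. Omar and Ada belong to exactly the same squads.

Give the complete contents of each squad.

From (5): Uma ∉ Governance.
Suppose Uma ∉ Ethics: no assignment then satisfies all the clues, so Uma ∈ Ethics.

Ethics = {Gus, Uma}; Governance = {Dilnoza}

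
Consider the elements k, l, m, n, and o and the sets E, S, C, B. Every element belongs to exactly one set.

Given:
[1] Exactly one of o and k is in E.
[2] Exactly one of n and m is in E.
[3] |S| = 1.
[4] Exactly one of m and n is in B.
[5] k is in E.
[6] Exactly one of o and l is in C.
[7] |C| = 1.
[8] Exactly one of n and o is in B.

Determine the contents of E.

E = {k, m}

From (5): k ∈ E.
(1) (exactly one): o ∉ E.
Suppose l ∈ E: no assignment then satisfies all the clues, so l ∉ E.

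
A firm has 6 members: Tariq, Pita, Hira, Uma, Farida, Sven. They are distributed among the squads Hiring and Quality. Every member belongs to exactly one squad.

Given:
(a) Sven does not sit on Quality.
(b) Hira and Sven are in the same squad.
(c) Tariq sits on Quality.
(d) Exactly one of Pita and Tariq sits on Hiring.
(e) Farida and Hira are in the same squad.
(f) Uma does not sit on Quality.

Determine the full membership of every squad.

From (a): Sven ∉ Quality.
From (c): Tariq ∈ Quality.
From (f): Uma ∉ Quality.
(b): Hira matches Sven: Hira ∉ Quality.
(d) (exactly one): Pita ∈ Hiring.
(e): Farida matches Hira: Farida ∉ Quality.
Only one squad left: Hira ∈ Hiring.
Only one squad left: Uma ∈ Hiring.
Only one squad left: Farida ∈ Hiring.
Only one squad left: Sven ∈ Hiring.

Hiring = {Farida, Hira, Pita, Sven, Uma}; Quality = {Tariq}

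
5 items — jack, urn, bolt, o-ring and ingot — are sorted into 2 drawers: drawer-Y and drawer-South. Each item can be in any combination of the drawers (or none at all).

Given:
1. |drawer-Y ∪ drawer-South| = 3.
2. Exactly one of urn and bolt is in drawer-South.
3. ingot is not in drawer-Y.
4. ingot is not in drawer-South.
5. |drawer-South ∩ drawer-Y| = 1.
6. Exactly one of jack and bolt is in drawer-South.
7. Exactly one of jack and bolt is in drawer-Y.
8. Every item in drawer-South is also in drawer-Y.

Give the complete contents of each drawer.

drawer-Y = {bolt, o-ring, urn}; drawer-South = {bolt}

From (3): ingot ∉ drawer-Y.
From (4): ingot ∉ drawer-South.
Suppose jack ∈ drawer-Y: no assignment then satisfies all the clues, so jack ∉ drawer-Y.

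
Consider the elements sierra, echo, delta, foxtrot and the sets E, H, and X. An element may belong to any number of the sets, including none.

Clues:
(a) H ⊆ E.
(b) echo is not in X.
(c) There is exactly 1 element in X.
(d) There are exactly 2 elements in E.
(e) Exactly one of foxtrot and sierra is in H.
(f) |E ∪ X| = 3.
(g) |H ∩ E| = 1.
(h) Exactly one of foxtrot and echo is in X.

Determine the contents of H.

H = {sierra}

From (b): echo ∉ X.
(h) (exactly one): foxtrot ∈ X.
(c): X already has 1, so the rest are out.
Suppose sierra ∉ H: no assignment then satisfies all the clues, so sierra ∈ H.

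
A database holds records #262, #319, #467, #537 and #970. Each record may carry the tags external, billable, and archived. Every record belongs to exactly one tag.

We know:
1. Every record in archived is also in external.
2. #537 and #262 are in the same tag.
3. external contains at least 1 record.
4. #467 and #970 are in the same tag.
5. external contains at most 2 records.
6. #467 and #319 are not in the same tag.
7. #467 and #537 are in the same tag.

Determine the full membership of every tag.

external = {#319}; billable = {#262, #467, #537, #970}; archived = {}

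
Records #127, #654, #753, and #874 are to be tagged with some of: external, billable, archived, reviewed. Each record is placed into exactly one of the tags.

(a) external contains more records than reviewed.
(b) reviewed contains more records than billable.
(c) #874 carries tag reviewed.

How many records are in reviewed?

1

From (c): #874 ∈ reviewed.
Suppose #127 ∈ billable: no assignment then satisfies all the clues, so #127 ∉ billable.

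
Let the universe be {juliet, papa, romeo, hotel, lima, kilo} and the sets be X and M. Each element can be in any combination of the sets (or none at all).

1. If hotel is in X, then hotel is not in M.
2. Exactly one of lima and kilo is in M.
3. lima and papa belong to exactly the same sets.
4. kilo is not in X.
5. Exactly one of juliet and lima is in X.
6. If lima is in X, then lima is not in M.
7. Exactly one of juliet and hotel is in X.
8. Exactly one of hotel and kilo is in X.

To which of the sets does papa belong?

papa: X

From (4): kilo ∉ X.
(8) (exactly one): hotel ∈ X.
(1): hotel ∉ M.
(7) (exactly one): juliet ∉ X.
(5) (exactly one): lima ∈ X.
(6): lima ∉ M.
(2) (exactly one): kilo ∈ M.
(3): papa matches lima: papa ∈ X.
(3): papa matches lima: papa ∉ M.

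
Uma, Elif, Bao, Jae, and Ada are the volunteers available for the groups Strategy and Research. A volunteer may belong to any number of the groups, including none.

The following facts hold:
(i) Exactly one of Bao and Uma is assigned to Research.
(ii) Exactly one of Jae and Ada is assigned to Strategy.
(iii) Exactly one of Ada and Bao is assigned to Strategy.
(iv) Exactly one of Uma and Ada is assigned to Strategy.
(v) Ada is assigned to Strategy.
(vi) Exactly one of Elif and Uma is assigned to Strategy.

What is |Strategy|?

2

From (v): Ada ∈ Strategy.
(ii) (exactly one): Jae ∉ Strategy.
(iii) (exactly one): Bao ∉ Strategy.
(iv) (exactly one): Uma ∉ Strategy.
(vi) (exactly one): Elif ∈ Strategy.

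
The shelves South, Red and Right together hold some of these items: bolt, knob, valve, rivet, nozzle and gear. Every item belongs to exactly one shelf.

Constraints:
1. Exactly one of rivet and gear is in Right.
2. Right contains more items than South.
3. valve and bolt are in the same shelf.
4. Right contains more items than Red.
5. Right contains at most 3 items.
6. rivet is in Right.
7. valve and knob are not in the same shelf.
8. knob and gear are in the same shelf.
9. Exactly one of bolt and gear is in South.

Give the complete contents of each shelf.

South = {gear, knob}; Red = {nozzle}; Right = {bolt, rivet, valve}

From (6): rivet ∈ Right.
(1) (exactly one): gear ∉ Right.
(8): knob matches gear: knob ∉ Right.
Suppose bolt ∈ South: no assignment then satisfies all the clues, so bolt ∉ South.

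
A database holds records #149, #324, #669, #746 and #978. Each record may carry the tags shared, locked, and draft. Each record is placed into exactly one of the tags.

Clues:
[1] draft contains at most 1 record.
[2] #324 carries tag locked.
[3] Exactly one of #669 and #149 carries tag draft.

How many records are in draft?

1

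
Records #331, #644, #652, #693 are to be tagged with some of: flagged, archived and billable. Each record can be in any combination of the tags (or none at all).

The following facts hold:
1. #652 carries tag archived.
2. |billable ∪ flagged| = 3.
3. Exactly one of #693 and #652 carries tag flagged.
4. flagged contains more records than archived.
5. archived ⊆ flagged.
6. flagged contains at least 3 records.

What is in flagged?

flagged = {#331, #644, #652}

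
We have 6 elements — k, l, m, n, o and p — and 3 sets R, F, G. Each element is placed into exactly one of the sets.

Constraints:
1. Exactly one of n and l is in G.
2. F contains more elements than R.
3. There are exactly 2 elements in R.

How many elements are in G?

1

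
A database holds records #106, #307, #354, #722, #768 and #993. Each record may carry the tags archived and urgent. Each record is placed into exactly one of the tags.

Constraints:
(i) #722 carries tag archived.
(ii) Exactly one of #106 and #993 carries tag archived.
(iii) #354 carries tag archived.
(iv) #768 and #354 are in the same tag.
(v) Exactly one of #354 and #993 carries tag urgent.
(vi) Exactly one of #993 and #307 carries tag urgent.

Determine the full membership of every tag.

archived = {#106, #307, #354, #722, #768}; urgent = {#993}

From (i): #722 ∈ archived.
From (iii): #354 ∈ archived.
(iv): #768 matches #354: #768 ∈ archived.
(v) (exactly one): #993 ∈ urgent.
(vi) (exactly one): #307 ∉ urgent.
Only one tag left: #307 ∈ archived.
(ii) (exactly one): #106 ∈ archived.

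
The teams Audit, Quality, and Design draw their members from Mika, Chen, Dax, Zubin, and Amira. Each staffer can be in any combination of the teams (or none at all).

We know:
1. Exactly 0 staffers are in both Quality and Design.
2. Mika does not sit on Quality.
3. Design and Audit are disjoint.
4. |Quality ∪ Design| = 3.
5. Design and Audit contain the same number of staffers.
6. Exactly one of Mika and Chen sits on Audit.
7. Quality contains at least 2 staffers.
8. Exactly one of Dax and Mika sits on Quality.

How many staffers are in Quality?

2

From (2): Mika ∉ Quality.
(8) (exactly one): Dax ∈ Quality.
Suppose Dax ∈ Audit: no assignment then satisfies all the clues, so Dax ∉ Audit.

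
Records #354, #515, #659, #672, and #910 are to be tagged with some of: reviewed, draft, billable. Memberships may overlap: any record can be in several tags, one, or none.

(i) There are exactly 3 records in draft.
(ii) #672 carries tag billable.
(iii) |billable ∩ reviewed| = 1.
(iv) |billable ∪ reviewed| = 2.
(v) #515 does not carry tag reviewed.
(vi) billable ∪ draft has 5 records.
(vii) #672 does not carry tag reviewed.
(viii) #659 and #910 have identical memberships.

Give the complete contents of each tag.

reviewed = {#354}; draft = {#515, #659, #910}; billable = {#354, #672}

From (ii): #672 ∈ billable.
From (v): #515 ∉ reviewed.
From (vii): #672 ∉ reviewed.
Suppose #354 ∉ reviewed: no assignment then satisfies all the clues, so #354 ∈ reviewed.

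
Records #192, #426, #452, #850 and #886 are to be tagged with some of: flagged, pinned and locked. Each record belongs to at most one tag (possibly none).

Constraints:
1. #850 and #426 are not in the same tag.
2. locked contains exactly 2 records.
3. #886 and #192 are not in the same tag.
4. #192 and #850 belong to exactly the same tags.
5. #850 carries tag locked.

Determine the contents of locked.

locked = {#192, #850}

From (5): #850 ∈ locked.
(1): #426 ∉ locked.
(4): #192 matches #850: #192 ∉ flagged.
(4): #192 matches #850: #192 ∉ pinned.
(4): #192 matches #850: #192 ∈ locked.
(2): locked already has 2, so the rest are out.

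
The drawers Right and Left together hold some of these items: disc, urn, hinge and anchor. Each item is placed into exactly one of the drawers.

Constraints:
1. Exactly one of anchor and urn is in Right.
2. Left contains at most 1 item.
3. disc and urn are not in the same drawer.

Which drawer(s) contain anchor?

anchor: Right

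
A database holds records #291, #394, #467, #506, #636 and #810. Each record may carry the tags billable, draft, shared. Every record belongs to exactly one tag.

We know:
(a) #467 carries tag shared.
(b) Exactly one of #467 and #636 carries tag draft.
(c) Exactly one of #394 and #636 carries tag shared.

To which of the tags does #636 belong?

From (a): #467 ∈ shared.
(b) (exactly one): #636 ∈ draft.
(c) (exactly one): #394 ∈ shared.

#636: draft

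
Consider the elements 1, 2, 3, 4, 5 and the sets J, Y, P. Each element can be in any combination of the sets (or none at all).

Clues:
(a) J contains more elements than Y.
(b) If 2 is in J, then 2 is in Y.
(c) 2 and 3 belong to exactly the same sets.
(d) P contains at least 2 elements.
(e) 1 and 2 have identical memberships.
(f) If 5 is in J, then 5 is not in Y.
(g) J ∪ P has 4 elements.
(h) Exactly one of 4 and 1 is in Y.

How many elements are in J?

4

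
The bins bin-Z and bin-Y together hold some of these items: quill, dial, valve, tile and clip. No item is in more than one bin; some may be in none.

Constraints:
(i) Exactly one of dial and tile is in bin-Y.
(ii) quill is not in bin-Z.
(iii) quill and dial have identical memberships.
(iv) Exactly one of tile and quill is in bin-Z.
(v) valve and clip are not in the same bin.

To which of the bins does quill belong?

From (ii): quill ∉ bin-Z.
(iii): dial matches quill: dial ∉ bin-Z.
(iv) (exactly one): tile ∈ bin-Z.
(i) (exactly one): dial ∈ bin-Y.
(iii): quill matches dial: quill ∈ bin-Y.

quill: bin-Y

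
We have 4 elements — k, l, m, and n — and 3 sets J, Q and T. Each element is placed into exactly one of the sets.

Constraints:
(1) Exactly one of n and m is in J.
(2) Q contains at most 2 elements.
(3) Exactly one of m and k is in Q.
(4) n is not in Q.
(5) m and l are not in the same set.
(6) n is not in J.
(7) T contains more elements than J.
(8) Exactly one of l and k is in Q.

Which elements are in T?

From (4): n ∉ Q.
From (6): n ∉ J.
(1) (exactly one): m ∈ J.
(3) (exactly one): k ∈ Q.
(5): l ∉ J.
(8) (exactly one): l ∉ Q.
Only one set left: l ∈ T.
Only one set left: n ∈ T.

T = {l, n}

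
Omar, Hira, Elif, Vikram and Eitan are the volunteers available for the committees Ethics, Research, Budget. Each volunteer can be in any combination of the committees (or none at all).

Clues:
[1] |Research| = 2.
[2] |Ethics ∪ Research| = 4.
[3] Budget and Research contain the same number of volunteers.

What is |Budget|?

2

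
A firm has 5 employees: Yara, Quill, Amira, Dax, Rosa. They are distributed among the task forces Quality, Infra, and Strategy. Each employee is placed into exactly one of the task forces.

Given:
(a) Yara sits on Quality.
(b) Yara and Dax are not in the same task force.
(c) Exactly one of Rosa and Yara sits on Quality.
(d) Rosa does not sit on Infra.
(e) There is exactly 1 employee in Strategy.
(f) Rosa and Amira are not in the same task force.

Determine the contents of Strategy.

Strategy = {Rosa}

From (a): Yara ∈ Quality.
From (d): Rosa ∉ Infra.
(b): Dax ∉ Quality.
(c) (exactly one): Rosa ∉ Quality.
Only one task force left: Rosa ∈ Strategy.
(e): Strategy already has 1, so the rest are out.
Only one task force left: Dax ∈ Infra.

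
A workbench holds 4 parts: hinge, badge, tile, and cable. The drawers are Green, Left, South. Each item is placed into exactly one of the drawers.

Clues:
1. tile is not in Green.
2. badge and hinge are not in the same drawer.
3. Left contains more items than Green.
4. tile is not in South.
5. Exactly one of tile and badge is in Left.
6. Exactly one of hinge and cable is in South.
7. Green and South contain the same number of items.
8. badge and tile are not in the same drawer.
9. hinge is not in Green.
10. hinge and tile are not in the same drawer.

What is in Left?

Left = {cable, tile}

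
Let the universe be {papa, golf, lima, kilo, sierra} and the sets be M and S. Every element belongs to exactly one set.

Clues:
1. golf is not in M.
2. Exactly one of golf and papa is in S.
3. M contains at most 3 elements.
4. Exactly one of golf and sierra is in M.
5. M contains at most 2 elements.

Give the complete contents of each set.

M = {papa, sierra}; S = {golf, kilo, lima}

From (1): golf ∉ M.
(4) (exactly one): sierra ∈ M.
Only one set left: golf ∈ S.
(2) (exactly one): papa ∉ S.
Only one set left: papa ∈ M.
(5): M already has 2, so the rest are out.
Only one set left: lima ∈ S.
Only one set left: kilo ∈ S.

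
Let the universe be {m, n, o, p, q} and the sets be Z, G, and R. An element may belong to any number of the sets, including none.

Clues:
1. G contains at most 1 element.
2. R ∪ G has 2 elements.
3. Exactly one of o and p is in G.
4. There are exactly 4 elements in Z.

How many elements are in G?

1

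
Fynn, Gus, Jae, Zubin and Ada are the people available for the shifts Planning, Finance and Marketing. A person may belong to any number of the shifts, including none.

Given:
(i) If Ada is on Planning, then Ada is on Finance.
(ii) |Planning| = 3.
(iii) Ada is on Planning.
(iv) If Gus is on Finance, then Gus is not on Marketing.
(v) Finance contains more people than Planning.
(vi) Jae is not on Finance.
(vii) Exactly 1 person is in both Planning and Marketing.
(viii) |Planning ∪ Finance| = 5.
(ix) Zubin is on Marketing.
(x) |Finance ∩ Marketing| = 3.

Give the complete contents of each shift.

Planning = {Ada, Gus, Jae}; Finance = {Ada, Fynn, Gus, Zubin}; Marketing = {Ada, Fynn, Zubin}

From (iii): Ada ∈ Planning.
From (vi): Jae ∉ Finance.
From (ix): Zubin ∈ Marketing.
(i): Ada ∈ Finance.
Suppose Fynn ∈ Planning: no assignment then satisfies all the clues, so Fynn ∉ Planning.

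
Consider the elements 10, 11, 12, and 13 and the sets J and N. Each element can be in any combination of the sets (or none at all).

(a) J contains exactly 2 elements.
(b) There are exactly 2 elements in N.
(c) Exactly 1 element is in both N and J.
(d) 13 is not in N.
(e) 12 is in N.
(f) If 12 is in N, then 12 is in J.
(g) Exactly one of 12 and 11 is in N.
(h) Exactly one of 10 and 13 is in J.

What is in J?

J = {12, 13}

From (d): 13 ∉ N.
From (e): 12 ∈ N.
(f): 12 ∈ J.
(g) (exactly one): 11 ∉ N.
(b): only 2 candidates remain for N, so all are in.
Suppose 10 ∈ J: no assignment then satisfies all the clues, so 10 ∉ J.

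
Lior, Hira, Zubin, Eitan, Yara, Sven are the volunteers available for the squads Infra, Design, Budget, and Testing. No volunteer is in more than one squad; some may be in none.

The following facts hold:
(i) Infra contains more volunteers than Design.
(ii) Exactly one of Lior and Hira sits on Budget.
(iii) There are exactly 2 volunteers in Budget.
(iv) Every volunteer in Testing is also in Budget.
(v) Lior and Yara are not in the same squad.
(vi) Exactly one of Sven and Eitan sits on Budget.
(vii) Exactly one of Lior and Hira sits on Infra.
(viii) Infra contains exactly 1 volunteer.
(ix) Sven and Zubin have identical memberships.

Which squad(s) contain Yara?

Yara: none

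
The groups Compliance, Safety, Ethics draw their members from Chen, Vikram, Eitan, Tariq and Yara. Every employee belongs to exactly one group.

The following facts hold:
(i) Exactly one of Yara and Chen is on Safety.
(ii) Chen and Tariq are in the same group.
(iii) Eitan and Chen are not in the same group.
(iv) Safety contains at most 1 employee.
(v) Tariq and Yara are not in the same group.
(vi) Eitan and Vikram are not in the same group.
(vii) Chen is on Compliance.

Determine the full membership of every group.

From (vii): Chen ∈ Compliance.
(i) (exactly one): Yara ∈ Safety.
(ii): Tariq matches Chen: Tariq ∈ Compliance.
(iii): Eitan ∉ Compliance.
(iv): Safety already has 1, so the rest are out.
Only one group left: Eitan ∈ Ethics.
(vi): Vikram ∉ Ethics.
Only one group left: Vikram ∈ Compliance.

Compliance = {Chen, Tariq, Vikram}; Safety = {Yara}; Ethics = {Eitan}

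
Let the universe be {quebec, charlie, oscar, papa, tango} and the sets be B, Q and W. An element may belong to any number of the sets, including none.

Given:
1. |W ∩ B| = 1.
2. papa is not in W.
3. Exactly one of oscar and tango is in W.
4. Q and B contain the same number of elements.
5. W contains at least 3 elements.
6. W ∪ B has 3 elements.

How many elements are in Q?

From (2): papa ∉ W.
Suppose quebec ∉ W: no assignment then satisfies all the clues, so quebec ∈ W.

1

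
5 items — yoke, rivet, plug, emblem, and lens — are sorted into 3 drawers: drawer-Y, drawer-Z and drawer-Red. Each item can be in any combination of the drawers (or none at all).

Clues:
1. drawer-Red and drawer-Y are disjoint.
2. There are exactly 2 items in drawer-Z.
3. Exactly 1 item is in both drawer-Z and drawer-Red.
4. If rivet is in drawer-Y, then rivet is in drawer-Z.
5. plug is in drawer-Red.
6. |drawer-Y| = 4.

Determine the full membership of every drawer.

drawer-Y = {emblem, lens, rivet, yoke}; drawer-Z = {plug, rivet}; drawer-Red = {plug}

From (5): plug ∈ drawer-Red.
(1) (disjoint): plug ∉ drawer-Y.
(6): only 4 candidates remain for drawer-Y, so all are in.
(1) (disjoint): yoke ∉ drawer-Red.
(1) (disjoint): rivet ∉ drawer-Red.
(1) (disjoint): emblem ∉ drawer-Red.
(1) (disjoint): lens ∉ drawer-Red.
(4): rivet ∈ drawer-Z.
Suppose yoke ∈ drawer-Z: no assignment then satisfies all the clues, so yoke ∉ drawer-Z.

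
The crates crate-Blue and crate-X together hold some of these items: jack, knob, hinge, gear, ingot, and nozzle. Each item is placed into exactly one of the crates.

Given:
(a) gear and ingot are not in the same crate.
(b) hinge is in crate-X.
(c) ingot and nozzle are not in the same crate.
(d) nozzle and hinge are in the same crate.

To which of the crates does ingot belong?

From (b): hinge ∈ crate-X.
(d): nozzle matches hinge: nozzle ∉ crate-Blue.
(d): nozzle matches hinge: nozzle ∈ crate-X.
(c): ingot ∉ crate-X.
Only one crate left: ingot ∈ crate-Blue.
(a): gear ∉ crate-Blue.
Only one crate left: gear ∈ crate-X.

ingot: crate-Blue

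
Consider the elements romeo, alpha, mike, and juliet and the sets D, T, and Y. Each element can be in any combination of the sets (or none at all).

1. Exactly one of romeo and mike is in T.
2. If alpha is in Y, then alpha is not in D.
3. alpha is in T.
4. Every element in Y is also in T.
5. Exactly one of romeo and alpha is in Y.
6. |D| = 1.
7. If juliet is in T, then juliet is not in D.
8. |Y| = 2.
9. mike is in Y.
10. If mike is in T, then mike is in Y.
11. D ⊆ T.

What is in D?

D = {mike}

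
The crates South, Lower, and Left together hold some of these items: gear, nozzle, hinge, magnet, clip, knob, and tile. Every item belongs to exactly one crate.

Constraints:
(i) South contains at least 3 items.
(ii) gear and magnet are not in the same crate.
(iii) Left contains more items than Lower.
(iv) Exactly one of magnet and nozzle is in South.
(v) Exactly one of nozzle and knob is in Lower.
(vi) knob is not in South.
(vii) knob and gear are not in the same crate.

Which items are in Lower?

Lower = {knob}

From (vi): knob ∉ South.
Suppose gear ∈ Lower: no assignment then satisfies all the clues, so gear ∉ Lower.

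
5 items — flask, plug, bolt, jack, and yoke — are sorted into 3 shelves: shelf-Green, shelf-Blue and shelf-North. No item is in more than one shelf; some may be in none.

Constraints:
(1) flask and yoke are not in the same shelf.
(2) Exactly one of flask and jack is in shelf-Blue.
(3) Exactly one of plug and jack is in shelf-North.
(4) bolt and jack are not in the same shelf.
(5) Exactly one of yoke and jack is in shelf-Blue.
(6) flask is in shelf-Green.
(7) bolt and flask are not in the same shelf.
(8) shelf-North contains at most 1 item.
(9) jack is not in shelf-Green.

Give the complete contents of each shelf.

shelf-Green = {flask}; shelf-Blue = {jack}; shelf-North = {plug}

From (6): flask ∈ shelf-Green.
From (9): jack ∉ shelf-Green.
(1): yoke ∉ shelf-Green.
(2) (exactly one): jack ∈ shelf-Blue.
(3) (exactly one): plug ∈ shelf-North.
(4): bolt ∉ shelf-Blue.
(5) (exactly one): yoke ∉ shelf-Blue.
(7): bolt ∉ shelf-Green.
(8): shelf-North already has 1, so the rest are out.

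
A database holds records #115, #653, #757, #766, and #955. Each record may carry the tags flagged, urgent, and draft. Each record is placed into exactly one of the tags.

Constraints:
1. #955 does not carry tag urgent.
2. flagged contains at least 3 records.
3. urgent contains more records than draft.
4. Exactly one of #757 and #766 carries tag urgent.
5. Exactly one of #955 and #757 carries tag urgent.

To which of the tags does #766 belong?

From (1): #955 ∉ urgent.
(5) (exactly one): #757 ∈ urgent.
(4) (exactly one): #766 ∉ urgent.
Suppose #766 ∉ flagged: no assignment then satisfies all the clues, so #766 ∈ flagged.

#766: flagged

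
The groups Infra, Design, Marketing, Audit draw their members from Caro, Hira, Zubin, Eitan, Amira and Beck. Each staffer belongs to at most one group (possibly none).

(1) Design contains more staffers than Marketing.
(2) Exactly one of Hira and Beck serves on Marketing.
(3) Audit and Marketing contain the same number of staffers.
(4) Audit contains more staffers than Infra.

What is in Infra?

Infra = {}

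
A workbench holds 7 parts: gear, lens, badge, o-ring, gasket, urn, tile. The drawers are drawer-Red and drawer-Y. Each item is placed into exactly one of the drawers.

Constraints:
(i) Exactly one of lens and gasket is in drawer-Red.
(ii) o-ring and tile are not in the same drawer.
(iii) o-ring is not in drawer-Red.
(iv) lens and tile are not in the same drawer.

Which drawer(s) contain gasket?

gasket: drawer-Red

From (iii): o-ring ∉ drawer-Red.
Only one drawer left: o-ring ∈ drawer-Y.
(ii): tile ∉ drawer-Y.
Only one drawer left: tile ∈ drawer-Red.
(iv): lens ∉ drawer-Red.
Only one drawer left: lens ∈ drawer-Y.
(i) (exactly one): gasket ∈ drawer-Red.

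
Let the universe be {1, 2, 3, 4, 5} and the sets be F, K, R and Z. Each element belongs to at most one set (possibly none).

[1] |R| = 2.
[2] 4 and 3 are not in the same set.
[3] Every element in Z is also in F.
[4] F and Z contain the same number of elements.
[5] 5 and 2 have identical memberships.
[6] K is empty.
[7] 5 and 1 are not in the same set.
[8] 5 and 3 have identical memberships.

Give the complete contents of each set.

(6): K already has 0, so the rest are out.
Suppose 1 ∈ F: no assignment then satisfies all the clues, so 1 ∉ F.

F = {}; K = {}; R = {1, 4}; Z = {}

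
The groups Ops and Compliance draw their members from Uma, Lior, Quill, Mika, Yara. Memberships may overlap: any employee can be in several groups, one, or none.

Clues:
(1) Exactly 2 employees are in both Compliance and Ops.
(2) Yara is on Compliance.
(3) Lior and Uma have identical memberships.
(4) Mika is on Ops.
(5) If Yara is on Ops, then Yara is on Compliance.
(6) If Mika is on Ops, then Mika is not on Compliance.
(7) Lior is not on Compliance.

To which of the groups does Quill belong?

Quill: Compliance, Ops

From (2): Yara ∈ Compliance.
From (4): Mika ∈ Ops.
From (7): Lior ∉ Compliance.
(3): Uma matches Lior: Uma ∉ Compliance.
(6): Mika ∉ Compliance.
Suppose Quill ∉ Ops: no assignment then satisfies all the clues, so Quill ∈ Ops.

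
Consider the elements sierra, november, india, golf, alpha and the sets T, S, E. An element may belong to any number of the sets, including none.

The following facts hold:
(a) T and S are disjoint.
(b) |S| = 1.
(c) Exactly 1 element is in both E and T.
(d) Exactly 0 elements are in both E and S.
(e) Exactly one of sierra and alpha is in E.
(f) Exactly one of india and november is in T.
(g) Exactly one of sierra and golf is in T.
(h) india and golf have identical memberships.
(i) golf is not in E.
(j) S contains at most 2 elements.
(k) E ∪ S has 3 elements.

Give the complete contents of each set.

T = {alpha, golf, india}; S = {sierra}; E = {alpha, november}

From (i): golf ∉ E.
(h): india matches golf: india ∉ E.
Suppose sierra ∈ T: no assignment then satisfies all the clues, so sierra ∉ T.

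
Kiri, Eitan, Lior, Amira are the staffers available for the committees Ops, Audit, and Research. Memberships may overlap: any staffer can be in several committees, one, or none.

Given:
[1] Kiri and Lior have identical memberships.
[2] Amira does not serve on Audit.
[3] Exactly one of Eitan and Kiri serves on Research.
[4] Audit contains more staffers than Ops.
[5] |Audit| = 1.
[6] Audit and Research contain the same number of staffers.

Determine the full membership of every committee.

Ops = {}; Audit = {Eitan}; Research = {Eitan}

From (2): Amira ∉ Audit.
Suppose Kiri ∈ Ops: no assignment then satisfies all the clues, so Kiri ∉ Ops.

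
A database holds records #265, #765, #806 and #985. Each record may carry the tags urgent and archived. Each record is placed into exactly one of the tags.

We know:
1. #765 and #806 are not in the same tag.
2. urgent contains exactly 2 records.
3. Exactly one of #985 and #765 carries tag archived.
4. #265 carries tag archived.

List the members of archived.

archived = {#265, #765}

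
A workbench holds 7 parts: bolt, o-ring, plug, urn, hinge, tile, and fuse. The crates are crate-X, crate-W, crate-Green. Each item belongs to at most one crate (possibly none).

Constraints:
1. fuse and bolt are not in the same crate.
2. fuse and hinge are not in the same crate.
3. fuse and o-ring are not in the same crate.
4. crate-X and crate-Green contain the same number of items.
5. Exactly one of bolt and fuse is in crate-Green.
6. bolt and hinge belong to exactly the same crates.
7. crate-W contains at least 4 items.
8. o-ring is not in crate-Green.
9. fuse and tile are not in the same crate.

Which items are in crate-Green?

crate-Green = {fuse}

From (8): o-ring ∉ crate-Green.
Suppose bolt ∈ crate-Green: no assignment then satisfies all the clues, so bolt ∉ crate-Green.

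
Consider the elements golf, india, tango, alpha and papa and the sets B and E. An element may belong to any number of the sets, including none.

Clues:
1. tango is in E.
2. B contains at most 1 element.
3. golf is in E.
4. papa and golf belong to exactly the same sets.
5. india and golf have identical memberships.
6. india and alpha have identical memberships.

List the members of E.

E = {alpha, golf, india, papa, tango}

From (1): tango ∈ E.
From (3): golf ∈ E.
(4): papa matches golf: papa ∈ E.
(5): india matches golf: india ∈ E.
(6): alpha matches india: alpha ∈ E.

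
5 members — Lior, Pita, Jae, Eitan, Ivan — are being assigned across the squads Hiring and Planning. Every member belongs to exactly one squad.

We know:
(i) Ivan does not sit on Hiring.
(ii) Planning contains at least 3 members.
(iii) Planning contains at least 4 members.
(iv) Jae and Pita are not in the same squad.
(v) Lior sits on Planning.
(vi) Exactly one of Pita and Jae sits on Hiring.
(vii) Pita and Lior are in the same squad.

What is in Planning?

Planning = {Eitan, Ivan, Lior, Pita}

From (i): Ivan ∉ Hiring.
From (v): Lior ∈ Planning.
(vii): Pita matches Lior: Pita ∉ Hiring.
(vii): Pita matches Lior: Pita ∈ Planning.
Only one squad left: Ivan ∈ Planning.
(iv): Jae ∉ Planning.
(vi) (exactly one): Jae ∈ Hiring.
(iii): only 4 candidates remain for Planning, so all are in.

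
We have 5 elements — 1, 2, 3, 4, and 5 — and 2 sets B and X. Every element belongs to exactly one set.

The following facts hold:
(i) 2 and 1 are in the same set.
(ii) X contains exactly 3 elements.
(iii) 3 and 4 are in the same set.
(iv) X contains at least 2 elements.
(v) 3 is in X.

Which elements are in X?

X = {3, 4, 5}

From (v): 3 ∈ X.
(iii): 4 matches 3: 4 ∉ B.
(iii): 4 matches 3: 4 ∈ X.
Suppose 1 ∈ X: no assignment then satisfies all the clues, so 1 ∉ X.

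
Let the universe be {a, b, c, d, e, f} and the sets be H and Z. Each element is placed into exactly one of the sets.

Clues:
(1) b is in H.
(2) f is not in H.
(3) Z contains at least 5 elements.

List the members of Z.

Z = {a, c, d, e, f}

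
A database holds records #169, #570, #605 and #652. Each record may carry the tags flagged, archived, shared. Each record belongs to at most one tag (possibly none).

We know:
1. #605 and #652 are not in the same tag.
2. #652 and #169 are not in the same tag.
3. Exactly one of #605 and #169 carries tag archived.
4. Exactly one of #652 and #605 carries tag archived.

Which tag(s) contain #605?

#605: archived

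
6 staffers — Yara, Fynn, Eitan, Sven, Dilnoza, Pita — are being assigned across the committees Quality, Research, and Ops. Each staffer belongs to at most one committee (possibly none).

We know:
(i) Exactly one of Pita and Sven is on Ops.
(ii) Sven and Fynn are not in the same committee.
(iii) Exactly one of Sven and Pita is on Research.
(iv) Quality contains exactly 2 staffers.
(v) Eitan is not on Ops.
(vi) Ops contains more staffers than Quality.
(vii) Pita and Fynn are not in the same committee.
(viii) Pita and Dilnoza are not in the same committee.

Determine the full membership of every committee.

Quality = {Eitan, Fynn}; Research = {Pita}; Ops = {Dilnoza, Sven, Yara}

From (v): Eitan ∉ Ops.
Suppose Yara ∈ Quality: no assignment then satisfies all the clues, so Yara ∉ Quality.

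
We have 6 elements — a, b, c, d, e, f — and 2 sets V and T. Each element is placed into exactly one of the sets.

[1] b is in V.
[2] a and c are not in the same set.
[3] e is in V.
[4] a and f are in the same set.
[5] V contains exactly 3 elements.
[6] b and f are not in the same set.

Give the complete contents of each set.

From (1): b ∈ V.
From (3): e ∈ V.
(6): f ∉ V.
Only one set left: f ∈ T.
(4): a matches f: a ∉ V.
(4): a matches f: a ∈ T.
(2): c ∉ T.
Only one set left: c ∈ V.
(5): V already has 3, so the rest are out.
Only one set left: d ∈ T.

V = {b, c, e}; T = {a, d, f}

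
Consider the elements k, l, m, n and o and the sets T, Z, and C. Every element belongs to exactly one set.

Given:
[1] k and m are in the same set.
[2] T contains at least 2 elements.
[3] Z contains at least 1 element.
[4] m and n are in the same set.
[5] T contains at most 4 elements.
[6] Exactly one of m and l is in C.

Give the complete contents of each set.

T = {k, m, n}; Z = {o}; C = {l}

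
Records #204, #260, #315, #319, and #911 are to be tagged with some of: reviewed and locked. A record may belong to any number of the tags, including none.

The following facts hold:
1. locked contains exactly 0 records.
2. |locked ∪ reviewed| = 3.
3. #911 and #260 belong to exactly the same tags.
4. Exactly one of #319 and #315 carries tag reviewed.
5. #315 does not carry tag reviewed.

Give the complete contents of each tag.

From (5): #315 ∉ reviewed.
(1): locked already has 0, so the rest are out.
(4) (exactly one): #319 ∈ reviewed.
Suppose #204 ∈ reviewed: no assignment then satisfies all the clues, so #204 ∉ reviewed.

reviewed = {#260, #319, #911}; locked = {}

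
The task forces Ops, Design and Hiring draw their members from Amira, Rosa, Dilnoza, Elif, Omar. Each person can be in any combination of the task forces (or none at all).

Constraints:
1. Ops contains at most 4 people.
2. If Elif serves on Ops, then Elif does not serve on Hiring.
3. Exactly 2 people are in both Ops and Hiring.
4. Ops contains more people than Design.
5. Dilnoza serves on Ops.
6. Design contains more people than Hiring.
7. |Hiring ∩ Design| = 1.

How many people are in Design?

3

From (5): Dilnoza ∈ Ops.
Suppose Elif ∈ Hiring: no assignment then satisfies all the clues, so Elif ∉ Hiring.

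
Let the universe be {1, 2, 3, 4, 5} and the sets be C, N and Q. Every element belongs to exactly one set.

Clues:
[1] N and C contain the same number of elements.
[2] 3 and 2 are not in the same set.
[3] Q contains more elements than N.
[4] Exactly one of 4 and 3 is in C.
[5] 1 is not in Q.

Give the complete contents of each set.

C = {3}; N = {1}; Q = {2, 4, 5}

From (5): 1 ∉ Q.
Suppose 1 ∈ C: no assignment then satisfies all the clues, so 1 ∉ C.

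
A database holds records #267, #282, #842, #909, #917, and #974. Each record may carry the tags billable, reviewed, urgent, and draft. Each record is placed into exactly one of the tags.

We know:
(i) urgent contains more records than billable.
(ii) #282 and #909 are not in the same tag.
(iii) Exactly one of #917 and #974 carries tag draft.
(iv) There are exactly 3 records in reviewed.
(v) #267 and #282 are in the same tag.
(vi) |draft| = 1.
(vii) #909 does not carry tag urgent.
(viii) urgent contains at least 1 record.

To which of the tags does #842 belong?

From (vii): #909 ∉ urgent.
Suppose #842 ∈ billable: no assignment then satisfies all the clues, so #842 ∉ billable.

#842: reviewed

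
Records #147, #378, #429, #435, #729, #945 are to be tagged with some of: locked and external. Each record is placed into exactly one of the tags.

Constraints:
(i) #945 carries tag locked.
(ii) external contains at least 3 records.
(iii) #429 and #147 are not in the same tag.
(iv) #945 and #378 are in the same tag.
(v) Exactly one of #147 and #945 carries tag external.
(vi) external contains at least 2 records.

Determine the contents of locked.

From (i): #945 ∈ locked.
(iv): #378 matches #945: #378 ∈ locked.
(v) (exactly one): #147 ∈ external.
(iii): #429 ∉ external.
Only one tag left: #429 ∈ locked.
(ii): only 3 candidates remain for external, so all are in.

locked = {#378, #429, #945}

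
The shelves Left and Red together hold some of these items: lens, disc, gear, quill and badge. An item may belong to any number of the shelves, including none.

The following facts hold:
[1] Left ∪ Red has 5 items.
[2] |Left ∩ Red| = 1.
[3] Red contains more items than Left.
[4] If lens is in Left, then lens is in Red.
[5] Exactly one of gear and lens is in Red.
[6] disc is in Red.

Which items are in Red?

Red = {badge, disc, lens, quill}

From (6): disc ∈ Red.
Suppose lens ∉ Red: no assignment then satisfies all the clues, so lens ∈ Red.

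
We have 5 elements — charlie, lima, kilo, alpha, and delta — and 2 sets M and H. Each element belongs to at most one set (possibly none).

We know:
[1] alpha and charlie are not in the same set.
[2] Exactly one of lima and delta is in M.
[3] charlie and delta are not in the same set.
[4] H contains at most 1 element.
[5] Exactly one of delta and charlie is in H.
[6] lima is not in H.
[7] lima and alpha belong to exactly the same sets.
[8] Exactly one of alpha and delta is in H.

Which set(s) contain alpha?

alpha: M

From (6): lima ∉ H.
(7): alpha matches lima: alpha ∉ H.
(8) (exactly one): delta ∈ H.
(2) (exactly one): lima ∈ M.
(3): charlie ∉ H.
(4): H already has 1, so the rest are out.
(7): alpha matches lima: alpha ∈ M.
(1): charlie ∉ M.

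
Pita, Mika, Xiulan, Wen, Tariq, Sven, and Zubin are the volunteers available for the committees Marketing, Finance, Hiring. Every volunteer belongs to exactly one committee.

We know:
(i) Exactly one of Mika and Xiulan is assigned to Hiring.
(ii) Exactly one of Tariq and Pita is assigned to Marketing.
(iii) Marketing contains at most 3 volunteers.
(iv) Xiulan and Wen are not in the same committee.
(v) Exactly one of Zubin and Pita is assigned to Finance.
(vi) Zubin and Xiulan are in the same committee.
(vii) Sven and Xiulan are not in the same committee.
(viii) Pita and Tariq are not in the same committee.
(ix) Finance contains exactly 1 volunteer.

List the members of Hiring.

Hiring = {Mika, Sven, Wen}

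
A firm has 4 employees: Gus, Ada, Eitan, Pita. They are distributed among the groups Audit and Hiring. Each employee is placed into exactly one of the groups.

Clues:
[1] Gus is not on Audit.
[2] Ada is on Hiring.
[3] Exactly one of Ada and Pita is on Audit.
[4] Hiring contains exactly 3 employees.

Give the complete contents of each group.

Audit = {Pita}; Hiring = {Ada, Eitan, Gus}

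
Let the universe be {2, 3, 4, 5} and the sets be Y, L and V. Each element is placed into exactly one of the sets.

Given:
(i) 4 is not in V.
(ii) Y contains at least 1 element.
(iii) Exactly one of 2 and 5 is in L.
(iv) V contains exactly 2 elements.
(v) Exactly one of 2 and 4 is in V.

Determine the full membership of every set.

From (i): 4 ∉ V.
(v) (exactly one): 2 ∈ V.
(iii) (exactly one): 5 ∈ L.
(iv): only 2 candidates remain for V, so all are in.
(ii): only 1 candidates remain for Y, so all are in.

Y = {4}; L = {5}; V = {2, 3}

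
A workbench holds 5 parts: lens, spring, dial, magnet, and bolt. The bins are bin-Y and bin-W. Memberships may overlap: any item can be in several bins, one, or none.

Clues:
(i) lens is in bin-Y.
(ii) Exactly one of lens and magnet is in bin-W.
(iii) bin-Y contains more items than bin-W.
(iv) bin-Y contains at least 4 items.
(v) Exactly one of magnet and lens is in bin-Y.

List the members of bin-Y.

bin-Y = {bolt, dial, lens, spring}

From (i): lens ∈ bin-Y.
(v) (exactly one): magnet ∉ bin-Y.
(iv): only 4 candidates remain for bin-Y, so all are in.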